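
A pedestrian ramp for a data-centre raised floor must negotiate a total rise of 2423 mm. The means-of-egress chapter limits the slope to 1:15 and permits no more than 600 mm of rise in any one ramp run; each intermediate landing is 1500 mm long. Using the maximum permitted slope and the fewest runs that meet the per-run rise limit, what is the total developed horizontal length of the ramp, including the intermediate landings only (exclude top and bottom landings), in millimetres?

42345 mm

2423 / 600 = 4.038 → round up to 5 ramp runs. That means 4 intermediate landings.
Horizontal run for 2423 mm of rise at 1:15 is 2423 × 15 = 36345 mm.
Intermediate landings: 4 × 1500 = 6000 mm.
Developed length = 36345 + 6000 = 42345 mm.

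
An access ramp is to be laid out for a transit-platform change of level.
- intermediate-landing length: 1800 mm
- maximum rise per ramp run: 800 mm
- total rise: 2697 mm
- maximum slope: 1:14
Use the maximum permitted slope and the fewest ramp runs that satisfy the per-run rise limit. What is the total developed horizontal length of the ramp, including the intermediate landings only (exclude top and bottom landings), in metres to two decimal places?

At most 800 each: 2697/800 = 3.37, giving 4 ramp runs. That means 3 intermediate landings.
Ramp run (horizontal) at 1:14: 2697 × 14 = 37758 mm.
Intermediate landings: 3 × 1800 = 5400 mm.
Total developed length = 37758 + 5400 = 43158 mm.
= 43.16 m.

43.16 m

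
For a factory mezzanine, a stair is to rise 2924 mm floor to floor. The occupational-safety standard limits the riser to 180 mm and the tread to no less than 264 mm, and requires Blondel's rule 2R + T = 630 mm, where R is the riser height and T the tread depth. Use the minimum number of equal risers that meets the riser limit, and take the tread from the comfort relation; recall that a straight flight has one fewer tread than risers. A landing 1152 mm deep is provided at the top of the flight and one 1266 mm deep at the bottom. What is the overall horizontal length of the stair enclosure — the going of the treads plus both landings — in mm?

At most 180 each: 2924/180 = 16.24, giving 17 risers.
R = 2924 ÷ 17 = 172 mm.
Tread T = 630 − 2 × 172 = 286 mm (≥ 264 mm).
Treads = 17 − 1 = 16; going = 16 × 286 = 4576 mm.
Enclosure = 4576 + 1152 + 1266 = 6994 mm.

6994 mm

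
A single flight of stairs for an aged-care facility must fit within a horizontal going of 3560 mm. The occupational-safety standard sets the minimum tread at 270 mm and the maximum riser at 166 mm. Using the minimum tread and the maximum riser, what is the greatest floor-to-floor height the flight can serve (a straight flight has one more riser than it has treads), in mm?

Treads that fit: ⌊3560 / 270⌋ = 13.
Risers = treads + 1 = 14.
Maximum height = 14 × 166 = 2324 mm.

2324 mm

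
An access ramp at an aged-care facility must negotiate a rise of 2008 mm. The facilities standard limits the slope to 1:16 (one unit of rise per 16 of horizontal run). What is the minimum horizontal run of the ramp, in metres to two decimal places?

32.13 m

At 1:16 the run is 16 × 2008 = 32128 mm.
32128 mm = 32.13 m.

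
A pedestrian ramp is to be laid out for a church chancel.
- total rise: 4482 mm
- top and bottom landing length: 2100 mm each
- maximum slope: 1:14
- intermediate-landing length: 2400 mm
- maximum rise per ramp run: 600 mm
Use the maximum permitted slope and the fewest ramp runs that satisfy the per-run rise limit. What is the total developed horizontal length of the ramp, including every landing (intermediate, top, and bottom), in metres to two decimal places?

83.75 m

At most 600 each: 4482/600 = 7.47, giving 8 ramp runs. That means 7 intermediate landings.
Ramp run (horizontal) at 1:14: 4482 × 14 = 62748 mm.
7 intermediate landings contribute 7 × 2400 = 16800 mm.
Top and bottom landings: 2 × 2100 = 4200 mm.
Total = 62748 + 16800 + 4200 = 83748 mm.
= 83.75 m.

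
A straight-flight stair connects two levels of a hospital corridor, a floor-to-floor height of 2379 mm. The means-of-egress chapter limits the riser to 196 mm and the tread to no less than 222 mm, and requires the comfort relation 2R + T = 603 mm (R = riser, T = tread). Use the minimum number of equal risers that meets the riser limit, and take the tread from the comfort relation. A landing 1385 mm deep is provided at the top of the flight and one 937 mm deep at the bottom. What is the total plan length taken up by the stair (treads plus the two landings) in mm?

⌈2379/196⌉ = 13 risers.
R = 2379 ÷ 13 = 183 mm.
From 2R + T = 603: T = 603 − 366 = 237 mm.
Treads = 13 − 1 = 12; going = 12 × 237 = 2844 mm.
Add landings: 2844 + 1385 + 937 = 5166 mm.

5166 mm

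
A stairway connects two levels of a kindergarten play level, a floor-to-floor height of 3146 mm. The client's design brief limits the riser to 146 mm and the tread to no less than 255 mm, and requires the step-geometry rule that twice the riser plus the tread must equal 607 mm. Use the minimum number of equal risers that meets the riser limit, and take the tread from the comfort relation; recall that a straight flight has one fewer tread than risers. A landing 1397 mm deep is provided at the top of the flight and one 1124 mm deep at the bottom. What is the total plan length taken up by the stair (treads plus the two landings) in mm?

9262 mm

⌈3146/146⌉ = 22 risers.
Each riser is 3146/22 = 143 mm (≤ 146 mm).
T = 607 − 2·143 = 321 mm, which satisfies the 255 mm minimum.
22 risers give 21 treads; going = 21 × 321 = 6741 mm.
Enclosure = 6741 + 1397 + 1124 = 9262 mm.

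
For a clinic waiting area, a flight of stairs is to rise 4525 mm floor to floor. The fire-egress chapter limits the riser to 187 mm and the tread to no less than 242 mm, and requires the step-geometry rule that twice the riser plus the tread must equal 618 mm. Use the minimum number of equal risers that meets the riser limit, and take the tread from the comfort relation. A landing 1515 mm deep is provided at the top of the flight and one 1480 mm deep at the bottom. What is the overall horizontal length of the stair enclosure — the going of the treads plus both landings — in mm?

9139 mm

At most 187 each: 4525/187 = 24.20, giving 25 risers.
Riser R = 4525 / 25 = 181 mm, within the 187 mm limit.
Tread T = 618 − 2 × 181 = 256 mm (≥ 242 mm).
Treads = 25 − 1 = 24; going = 24 × 256 = 6144 mm.
Enclosure = 6144 + 1515 + 1480 = 9139 mm.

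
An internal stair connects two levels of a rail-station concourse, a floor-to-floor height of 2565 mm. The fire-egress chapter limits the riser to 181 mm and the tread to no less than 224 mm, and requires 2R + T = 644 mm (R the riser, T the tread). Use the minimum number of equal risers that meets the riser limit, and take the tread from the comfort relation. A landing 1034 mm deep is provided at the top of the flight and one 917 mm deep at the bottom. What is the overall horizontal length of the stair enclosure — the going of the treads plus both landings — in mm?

2565 / 181 = 14.171 → round up to 15 risers.
Riser R = 2565 / 15 = 171 mm, within the 181 mm limit.
Tread T = 644 − 2 × 171 = 302 mm (≥ 224 mm).
Treads = 15 − 1 = 14; going = 14 × 302 = 4228 mm.
Add landings: 4228 + 1034 + 917 = 6179 mm.

6179 mm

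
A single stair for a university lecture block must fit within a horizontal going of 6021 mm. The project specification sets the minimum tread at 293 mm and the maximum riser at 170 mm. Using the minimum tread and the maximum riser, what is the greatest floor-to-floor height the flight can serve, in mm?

Treads that fit: ⌊6021 / 293⌋ = 20.
Risers = treads + 1 = 21.
Maximum height = 21 × 170 = 3570 mm.

3570 mm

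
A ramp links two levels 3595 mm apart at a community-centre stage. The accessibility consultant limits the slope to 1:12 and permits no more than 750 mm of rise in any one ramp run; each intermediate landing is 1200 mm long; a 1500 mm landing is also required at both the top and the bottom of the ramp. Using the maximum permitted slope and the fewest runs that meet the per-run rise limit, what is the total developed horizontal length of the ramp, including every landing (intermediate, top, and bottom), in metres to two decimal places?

At most 750 each: 3595/750 = 4.79, giving 5 ramp runs. That means 4 intermediate landings.
Ramp run (horizontal) at 1:12: 3595 × 12 = 43140 mm.
4 intermediate landings contribute 4 × 1200 = 4800 mm.
Top and bottom landings: 2 × 1500 = 3000 mm.
Total = 43140 + 4800 + 3000 = 50940 mm.
= 50.94 m.

50.94 m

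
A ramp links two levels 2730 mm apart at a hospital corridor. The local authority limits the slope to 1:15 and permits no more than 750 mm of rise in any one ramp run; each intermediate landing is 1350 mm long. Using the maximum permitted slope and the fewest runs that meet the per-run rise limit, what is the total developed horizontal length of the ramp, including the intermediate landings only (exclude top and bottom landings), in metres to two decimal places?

At most 750 each: 2730/750 = 3.64, giving 4 ramp runs. That means 3 intermediate landings.
Horizontal run for 2730 mm of rise at 1:15 is 2730 × 15 = 40950 mm.
Intermediate landings: 3 × 1350 = 4050 mm.
Developed length = 40950 + 4050 = 45000 mm.
= 45.00 m.

45.00 m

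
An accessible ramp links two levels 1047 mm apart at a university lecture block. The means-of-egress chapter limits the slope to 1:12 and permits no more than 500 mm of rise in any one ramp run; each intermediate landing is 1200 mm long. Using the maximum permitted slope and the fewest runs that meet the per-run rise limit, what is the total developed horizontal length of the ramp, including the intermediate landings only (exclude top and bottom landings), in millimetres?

At most 500 each: 1047/500 = 2.09, giving 3 ramp runs. That means 2 intermediate landings.
Ramp run (horizontal) at 1:12: 1047 × 12 = 12564 mm.
Intermediate landings: 2 × 1200 = 2400 mm.
Total developed length = 12564 + 2400 = 14964 mm.

14964 mm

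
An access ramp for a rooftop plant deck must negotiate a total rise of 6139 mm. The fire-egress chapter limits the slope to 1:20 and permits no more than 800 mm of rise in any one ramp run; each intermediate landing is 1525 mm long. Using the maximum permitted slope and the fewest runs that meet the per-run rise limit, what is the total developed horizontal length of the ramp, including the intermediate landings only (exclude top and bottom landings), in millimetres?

6139 / 800 = 7.67, so 8 ramp runs are needed. That means 7 intermediate landings.
Horizontal run for 6139 mm of rise at 1:20 is 6139 × 20 = 122780 mm.
7 intermediate landings contribute 7 × 1525 = 10675 mm.
Developed length = 122780 + 10675 = 133455 mm.

133455 mm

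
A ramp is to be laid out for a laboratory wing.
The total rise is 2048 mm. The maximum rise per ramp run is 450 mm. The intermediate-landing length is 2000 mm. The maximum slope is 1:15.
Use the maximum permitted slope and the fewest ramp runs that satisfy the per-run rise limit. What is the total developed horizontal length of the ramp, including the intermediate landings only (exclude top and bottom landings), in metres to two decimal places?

38.72 m

2048 / 450 = 4.55, so 5 ramp runs are needed. That means 4 intermediate landings.
Ramp run (horizontal) at 1:15: 2048 × 15 = 30720 mm.
Intermediate landings: 4 × 2000 = 8000 mm.
Total developed length = 30720 + 8000 = 38720 mm.
= 38.72 m.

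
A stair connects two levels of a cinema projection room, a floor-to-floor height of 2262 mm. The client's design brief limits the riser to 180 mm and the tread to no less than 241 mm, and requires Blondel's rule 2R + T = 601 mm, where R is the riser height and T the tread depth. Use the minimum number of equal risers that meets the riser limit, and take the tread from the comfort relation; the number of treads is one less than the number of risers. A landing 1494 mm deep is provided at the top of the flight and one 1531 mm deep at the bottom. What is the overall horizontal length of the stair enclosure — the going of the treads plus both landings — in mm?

6061 mm

At most 180 each: 2262/180 = 12.57, giving 13 risers.
Each riser is 2262/13 = 174 mm (≤ 180 mm).
Tread T = 601 − 2 × 174 = 253 mm (≥ 241 mm).
13 risers give 12 treads; going = 12 × 253 = 3036 mm.
Add landings: 3036 + 1494 + 1531 = 6061 mm.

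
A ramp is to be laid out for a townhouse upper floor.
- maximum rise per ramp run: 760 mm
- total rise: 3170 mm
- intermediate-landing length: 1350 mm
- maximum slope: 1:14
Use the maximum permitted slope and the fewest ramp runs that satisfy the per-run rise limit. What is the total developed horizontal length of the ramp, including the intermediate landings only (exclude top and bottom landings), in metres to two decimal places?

49.78 m

⌈3170/760⌉ = 5 ramp runs. That means 4 intermediate landings.
Horizontal run for 3170 mm of rise at 1:14 is 3170 × 14 = 44380 mm.
4 intermediate landings contribute 4 × 1350 = 5400 mm.
Total developed length = 44380 + 5400 = 49780 mm.
= 49.78 m.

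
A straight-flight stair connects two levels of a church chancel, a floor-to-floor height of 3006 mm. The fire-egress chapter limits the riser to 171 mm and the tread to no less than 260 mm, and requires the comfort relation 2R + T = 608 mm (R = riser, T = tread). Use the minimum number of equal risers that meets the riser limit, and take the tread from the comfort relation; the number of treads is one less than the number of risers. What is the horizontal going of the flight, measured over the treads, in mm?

4658 mm

At most 171 each: 3006/171 = 17.58, giving 18 risers.
R = 3006 ÷ 18 = 167 mm.
T = 608 − 2·167 = 274 mm, which satisfies the 260 mm minimum.
18 risers give 17 treads; going = 17 × 274 = 4658 mm.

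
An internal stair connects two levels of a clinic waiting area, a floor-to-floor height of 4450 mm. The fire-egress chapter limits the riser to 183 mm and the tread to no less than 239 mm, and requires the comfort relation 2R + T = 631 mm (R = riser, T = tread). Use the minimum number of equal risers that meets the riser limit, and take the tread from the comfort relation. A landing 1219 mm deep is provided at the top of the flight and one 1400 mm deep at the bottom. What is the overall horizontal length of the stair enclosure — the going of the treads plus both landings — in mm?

9219 mm

At most 183 each: 4450/183 = 24.32, giving 25 risers.
R = 4450 ÷ 25 = 178 mm.
Tread T = 631 − 2 × 178 = 275 mm (≥ 239 mm).
25 risers give 24 treads; going = 24 × 275 = 6600 mm.
Add landings: 6600 + 1219 + 1400 = 9219 mm.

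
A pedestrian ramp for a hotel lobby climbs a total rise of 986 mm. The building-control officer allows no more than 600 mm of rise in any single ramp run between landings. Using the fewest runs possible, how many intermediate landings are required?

At most 600 each: 986/600 = 1.64, giving 2 ramp runs.
2 runs are separated by 1 intermediate landings.

1 intermediate landings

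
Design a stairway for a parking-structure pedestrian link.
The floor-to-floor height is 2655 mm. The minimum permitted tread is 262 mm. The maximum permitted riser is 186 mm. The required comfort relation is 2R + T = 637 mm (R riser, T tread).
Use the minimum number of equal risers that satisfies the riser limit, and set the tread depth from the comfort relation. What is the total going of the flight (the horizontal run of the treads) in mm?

2655 / 186 = 14.27, so 15 risers are needed.
R = 2655 ÷ 15 = 177 mm.
T = 637 − 2·177 = 283 mm, which satisfies the 262 mm minimum.
15 risers give 14 treads; going = 14 × 283 = 3962 mm.

3962 mm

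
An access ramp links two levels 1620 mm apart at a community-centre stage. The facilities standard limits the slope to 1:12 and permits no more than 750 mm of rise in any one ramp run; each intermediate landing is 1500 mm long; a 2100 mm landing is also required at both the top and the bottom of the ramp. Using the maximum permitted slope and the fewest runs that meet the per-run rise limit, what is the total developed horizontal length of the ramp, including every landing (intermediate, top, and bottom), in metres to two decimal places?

⌈1620/750⌉ = 3 ramp runs. That means 2 intermediate landings.
Ramp run (horizontal) at 1:12: 1620 × 12 = 19440 mm.
Intermediate landings: 2 × 1500 = 3000 mm.
Top and bottom landings: 2 × 2100 = 4200 mm.
Total = 19440 + 3000 + 4200 = 26640 mm.
= 26.64 m.

26.64 m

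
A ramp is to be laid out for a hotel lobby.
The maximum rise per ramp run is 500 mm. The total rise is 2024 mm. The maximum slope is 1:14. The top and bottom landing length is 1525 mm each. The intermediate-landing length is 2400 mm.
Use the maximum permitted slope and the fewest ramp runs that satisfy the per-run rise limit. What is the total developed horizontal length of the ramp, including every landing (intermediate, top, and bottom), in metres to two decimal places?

40.99 m

At most 500 each: 2024/500 = 4.05, giving 5 ramp runs. That means 4 intermediate landings.
Ramp run (horizontal) at 1:14: 2024 × 14 = 28336 mm.
4 intermediate landings contribute 4 × 2400 = 9600 mm.
Top and bottom landings: 2 × 1525 = 3050 mm.
Total = 28336 + 9600 + 3050 = 40986 mm.
= 40.99 m.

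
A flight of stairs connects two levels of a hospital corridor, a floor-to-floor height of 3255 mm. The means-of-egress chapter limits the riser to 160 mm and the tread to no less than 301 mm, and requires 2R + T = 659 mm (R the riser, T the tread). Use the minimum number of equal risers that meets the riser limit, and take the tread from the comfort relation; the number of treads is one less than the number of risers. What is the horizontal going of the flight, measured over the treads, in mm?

6980 mm

3255 / 160 = 20.344 → round up to 21 risers.
Each riser is 3255/21 = 155 mm (≤ 160 mm).
T = 659 − 2·155 = 349 mm, which satisfies the 301 mm minimum.
21 risers give 20 treads; going = 20 × 349 = 6980 mm.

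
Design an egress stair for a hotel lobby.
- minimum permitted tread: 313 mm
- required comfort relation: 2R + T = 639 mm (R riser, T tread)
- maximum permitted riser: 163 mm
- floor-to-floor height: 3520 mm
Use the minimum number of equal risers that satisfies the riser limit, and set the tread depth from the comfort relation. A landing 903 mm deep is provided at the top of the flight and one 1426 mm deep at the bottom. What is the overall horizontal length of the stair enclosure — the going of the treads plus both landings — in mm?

9028 mm

At most 163 each: 3520/163 = 21.60, giving 22 risers.
R = 3520 ÷ 22 = 160 mm.
Tread T = 639 − 2 × 160 = 319 mm (≥ 313 mm).
Going = (22 − 1) × 319 = 6699 mm.
Enclosure = 6699 + 903 + 1426 = 9028 mm.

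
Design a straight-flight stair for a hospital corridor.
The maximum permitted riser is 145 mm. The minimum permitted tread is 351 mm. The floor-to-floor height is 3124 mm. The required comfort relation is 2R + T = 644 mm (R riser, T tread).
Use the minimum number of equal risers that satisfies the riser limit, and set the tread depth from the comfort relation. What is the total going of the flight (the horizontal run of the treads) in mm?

At most 145 each: 3124/145 = 21.54, giving 22 risers.
Each riser is 3124/22 = 142 mm (≤ 145 mm).
From 2R + T = 644: T = 644 − 284 = 360 mm.
Treads = 22 − 1 = 21; going = 21 × 360 = 7560 mm.

7560 mm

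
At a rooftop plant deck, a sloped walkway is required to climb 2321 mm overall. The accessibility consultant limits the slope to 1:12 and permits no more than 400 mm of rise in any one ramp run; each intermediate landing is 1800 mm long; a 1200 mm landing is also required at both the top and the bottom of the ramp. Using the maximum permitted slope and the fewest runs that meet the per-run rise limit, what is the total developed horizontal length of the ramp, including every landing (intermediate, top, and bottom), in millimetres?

At most 400 each: 2321/400 = 5.80, giving 6 ramp runs. That means 5 intermediate landings.
Horizontal run for 2321 mm of rise at 1:12 is 2321 × 12 = 27852 mm.
Intermediate landings: 5 × 1800 = 9000 mm.
Top and bottom landings: 2 × 1200 = 2400 mm.
Total = 27852 + 9000 + 2400 = 39252 mm.

39252 mm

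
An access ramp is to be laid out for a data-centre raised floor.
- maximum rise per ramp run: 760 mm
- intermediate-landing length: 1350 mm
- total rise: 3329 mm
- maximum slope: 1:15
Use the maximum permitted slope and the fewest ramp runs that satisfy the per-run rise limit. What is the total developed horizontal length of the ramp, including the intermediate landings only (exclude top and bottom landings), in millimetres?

55335 mm

At most 760 each: 3329/760 = 4.38, giving 5 ramp runs. That means 4 intermediate landings.
Horizontal run for 3329 mm of rise at 1:15 is 3329 × 15 = 49935 mm.
Intermediate landings: 4 × 1350 = 5400 mm.
Total developed length = 49935 + 5400 = 55335 mm.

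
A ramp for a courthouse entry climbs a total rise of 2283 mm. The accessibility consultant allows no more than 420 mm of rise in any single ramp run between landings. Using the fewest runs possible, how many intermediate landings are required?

5 intermediate landings

At most 420 each: 2283/420 = 5.44, giving 6 ramp runs.
6 runs are separated by 5 intermediate landings.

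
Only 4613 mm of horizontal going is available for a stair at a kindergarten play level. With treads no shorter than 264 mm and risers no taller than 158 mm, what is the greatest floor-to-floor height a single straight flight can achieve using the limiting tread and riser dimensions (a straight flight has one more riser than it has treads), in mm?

Treads that fit: ⌊4613 / 264⌋ = 17.
Risers = treads + 1 = 18.
Maximum height = 18 × 158 = 2844 mm.

2844 mm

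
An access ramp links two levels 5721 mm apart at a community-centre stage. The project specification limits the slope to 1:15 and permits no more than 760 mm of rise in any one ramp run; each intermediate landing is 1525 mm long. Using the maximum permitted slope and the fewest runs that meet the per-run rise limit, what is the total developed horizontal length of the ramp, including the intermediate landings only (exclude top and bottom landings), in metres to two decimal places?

96.49 m

5721 / 760 = 7.53, so 8 ramp runs are needed. That means 7 intermediate landings.
Horizontal run for 5721 mm of rise at 1:15 is 5721 × 15 = 85815 mm.
7 intermediate landings contribute 7 × 1525 = 10675 mm.
Developed length = 85815 + 10675 = 96490 mm.
= 96.49 m.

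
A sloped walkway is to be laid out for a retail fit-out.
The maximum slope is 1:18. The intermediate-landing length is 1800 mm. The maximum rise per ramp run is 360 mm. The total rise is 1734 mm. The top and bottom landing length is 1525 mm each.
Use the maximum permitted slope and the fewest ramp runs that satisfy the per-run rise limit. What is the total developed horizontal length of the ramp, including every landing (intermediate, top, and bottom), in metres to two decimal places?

At most 360 each: 1734/360 = 4.82, giving 5 ramp runs. That means 4 intermediate landings.
Horizontal run for 1734 mm of rise at 1:18 is 1734 × 18 = 31212 mm.
Intermediate landings: 4 × 1800 = 7200 mm.
Top and bottom landings: 2 × 1525 = 3050 mm.
Total = 31212 + 7200 + 3050 = 41462 mm.
= 41.46 m.

41.46 m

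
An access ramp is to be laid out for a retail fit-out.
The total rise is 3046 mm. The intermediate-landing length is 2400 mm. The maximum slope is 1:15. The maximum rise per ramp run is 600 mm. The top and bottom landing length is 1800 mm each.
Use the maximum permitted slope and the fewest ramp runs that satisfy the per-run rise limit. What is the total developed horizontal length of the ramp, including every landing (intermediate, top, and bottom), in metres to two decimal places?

61.29 m

3046 / 600 = 5.077 → round up to 6 ramp runs. That means 5 intermediate landings.
Ramp run (horizontal) at 1:15: 3046 × 15 = 45690 mm.
5 intermediate landings contribute 5 × 2400 = 12000 mm.
Top and bottom landings: 2 × 1800 = 3600 mm.
Total = 45690 + 12000 + 3600 = 61290 mm.
= 61.29 m.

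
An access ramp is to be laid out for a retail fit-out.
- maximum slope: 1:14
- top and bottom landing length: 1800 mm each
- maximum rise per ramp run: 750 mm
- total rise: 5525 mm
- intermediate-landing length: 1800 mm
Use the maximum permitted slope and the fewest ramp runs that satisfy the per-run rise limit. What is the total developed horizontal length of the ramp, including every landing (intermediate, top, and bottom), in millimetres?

At most 750 each: 5525/750 = 7.37, giving 8 ramp runs. That means 7 intermediate landings.
Ramp run (horizontal) at 1:14: 5525 × 14 = 77350 mm.
Intermediate landings: 7 × 1800 = 12600 mm.
Top and bottom landings: 2 × 1800 = 3600 mm.
Total = 77350 + 12600 + 3600 = 93550 mm.

93550 mm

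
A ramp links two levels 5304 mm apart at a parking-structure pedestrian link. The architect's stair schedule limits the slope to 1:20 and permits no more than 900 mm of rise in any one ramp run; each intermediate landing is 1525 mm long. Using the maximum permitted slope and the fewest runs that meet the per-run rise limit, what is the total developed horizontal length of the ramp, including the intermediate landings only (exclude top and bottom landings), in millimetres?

113705 mm

⌈5304/900⌉ = 6 ramp runs. That means 5 intermediate landings.
Horizontal run for 5304 mm of rise at 1:20 is 5304 × 20 = 106080 mm.
5 intermediate landings contribute 5 × 1525 = 7625 mm.
Developed length = 106080 + 7625 = 113705 mm.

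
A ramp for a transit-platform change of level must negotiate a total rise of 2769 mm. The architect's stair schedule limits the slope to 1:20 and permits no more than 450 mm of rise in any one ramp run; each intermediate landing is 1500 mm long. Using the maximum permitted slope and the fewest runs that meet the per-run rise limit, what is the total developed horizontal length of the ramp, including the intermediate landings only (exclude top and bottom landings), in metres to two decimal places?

64.38 m

2769 / 450 = 6.15, so 7 ramp runs are needed. That means 6 intermediate landings.
Ramp run (horizontal) at 1:20: 2769 × 20 = 55380 mm.
Intermediate landings: 6 × 1500 = 9000 mm.
Developed length = 55380 + 9000 = 64380 mm.
= 64.38 m.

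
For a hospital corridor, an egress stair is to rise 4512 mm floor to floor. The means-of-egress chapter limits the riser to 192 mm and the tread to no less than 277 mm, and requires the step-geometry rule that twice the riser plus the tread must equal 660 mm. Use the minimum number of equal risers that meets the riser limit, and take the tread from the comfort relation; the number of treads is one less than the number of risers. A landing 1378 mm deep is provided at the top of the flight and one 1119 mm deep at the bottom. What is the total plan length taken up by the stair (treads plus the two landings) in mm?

9029 mm

4512 / 192 = 23.50, so 24 risers are needed.
R = 4512 ÷ 24 = 188 mm.
Tread T = 660 − 2 × 188 = 284 mm (≥ 277 mm).
Going = (24 − 1) × 284 = 6532 mm.
Add landings: 6532 + 1378 + 1119 = 9029 mm.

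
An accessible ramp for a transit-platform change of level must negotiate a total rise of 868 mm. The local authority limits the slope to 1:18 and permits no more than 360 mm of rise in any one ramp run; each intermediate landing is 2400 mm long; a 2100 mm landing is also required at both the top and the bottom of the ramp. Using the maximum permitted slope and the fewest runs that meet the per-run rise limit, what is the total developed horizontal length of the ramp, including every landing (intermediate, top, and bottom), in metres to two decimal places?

24.62 m

At most 360 each: 868/360 = 2.41, giving 3 ramp runs. That means 2 intermediate landings.
Ramp run (horizontal) at 1:18: 868 × 18 = 15624 mm.
Intermediate landings: 2 × 2400 = 4800 mm.
Top and bottom landings: 2 × 2100 = 4200 mm.
Total = 15624 + 4800 + 4200 = 24624 mm.
= 24.62 m.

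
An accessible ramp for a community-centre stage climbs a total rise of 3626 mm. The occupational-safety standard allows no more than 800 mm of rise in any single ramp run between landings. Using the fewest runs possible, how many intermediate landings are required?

⌈3626/800⌉ = 5 ramp runs.
5 runs are separated by 4 intermediate landings.

4 intermediate landings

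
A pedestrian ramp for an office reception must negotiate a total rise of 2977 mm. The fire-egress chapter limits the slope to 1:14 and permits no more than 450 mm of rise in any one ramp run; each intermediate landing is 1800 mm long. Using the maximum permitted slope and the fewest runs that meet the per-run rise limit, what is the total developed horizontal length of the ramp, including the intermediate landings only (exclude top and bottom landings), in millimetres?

52478 mm

2977 / 450 = 6.616 → round up to 7 ramp runs. That means 6 intermediate landings.
Ramp run (horizontal) at 1:14: 2977 × 14 = 41678 mm.
Intermediate landings: 6 × 1800 = 10800 mm.
Total developed length = 41678 + 10800 = 52478 mm.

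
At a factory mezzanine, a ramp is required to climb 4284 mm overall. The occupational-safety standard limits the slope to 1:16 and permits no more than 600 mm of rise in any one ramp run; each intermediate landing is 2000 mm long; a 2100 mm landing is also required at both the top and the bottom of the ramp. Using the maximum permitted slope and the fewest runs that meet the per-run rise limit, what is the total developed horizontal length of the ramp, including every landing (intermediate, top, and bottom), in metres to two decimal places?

4284 / 600 = 7.14, so 8 ramp runs are needed. That means 7 intermediate landings.
Ramp run (horizontal) at 1:16: 4284 × 16 = 68544 mm.
7 intermediate landings contribute 7 × 2000 = 14000 mm.
Top and bottom landings: 2 × 2100 = 4200 mm.
Total = 68544 + 14000 + 4200 = 86744 mm.
= 86.74 m.

86.74 m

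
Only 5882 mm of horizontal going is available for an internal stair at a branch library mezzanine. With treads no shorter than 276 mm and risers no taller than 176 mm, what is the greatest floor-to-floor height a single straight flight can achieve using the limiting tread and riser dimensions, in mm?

Treads that fit: ⌊5882 / 276⌋ = 21.
Risers = treads + 1 = 22.
Maximum height = 22 × 176 = 3872 mm.

3872 mm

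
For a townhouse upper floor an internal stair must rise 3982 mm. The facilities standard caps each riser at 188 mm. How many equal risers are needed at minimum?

⌈3982/188⌉ = 22 risers.

22 risers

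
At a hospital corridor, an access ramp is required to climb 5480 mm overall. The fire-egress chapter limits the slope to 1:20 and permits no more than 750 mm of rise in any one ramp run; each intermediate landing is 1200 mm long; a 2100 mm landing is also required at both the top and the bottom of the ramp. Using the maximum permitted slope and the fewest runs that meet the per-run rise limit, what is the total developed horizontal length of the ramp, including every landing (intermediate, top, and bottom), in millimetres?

5480 / 750 = 7.307 → round up to 8 ramp runs. That means 7 intermediate landings.
Horizontal run for 5480 mm of rise at 1:20 is 5480 × 20 = 109600 mm.
Intermediate landings: 7 × 1200 = 8400 mm.
Top and bottom landings: 2 × 2100 = 4200 mm.
Total = 109600 + 8400 + 4200 = 122200 mm.

122200 mm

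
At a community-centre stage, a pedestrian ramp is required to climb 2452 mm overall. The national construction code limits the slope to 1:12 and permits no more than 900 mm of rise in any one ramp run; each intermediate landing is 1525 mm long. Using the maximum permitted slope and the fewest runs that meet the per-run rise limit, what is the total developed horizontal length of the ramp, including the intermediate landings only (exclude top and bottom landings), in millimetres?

32474 mm

At most 900 each: 2452/900 = 2.72, giving 3 ramp runs. That means 2 intermediate landings.
Ramp run (horizontal) at 1:12: 2452 × 12 = 29424 mm.
2 intermediate landings contribute 2 × 1525 = 3050 mm.
Total developed length = 29424 + 3050 = 32474 mm.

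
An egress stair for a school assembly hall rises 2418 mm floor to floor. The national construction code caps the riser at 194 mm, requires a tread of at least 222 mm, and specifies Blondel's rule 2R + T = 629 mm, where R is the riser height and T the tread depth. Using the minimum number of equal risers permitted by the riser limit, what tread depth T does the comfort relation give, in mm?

257 mm

⌈2418/194⌉ = 13 risers.
Riser R = 2418 / 13 = 186 mm, within the 194 mm limit.
From 2R + T = 629: T = 629 − 372 = 257 mm.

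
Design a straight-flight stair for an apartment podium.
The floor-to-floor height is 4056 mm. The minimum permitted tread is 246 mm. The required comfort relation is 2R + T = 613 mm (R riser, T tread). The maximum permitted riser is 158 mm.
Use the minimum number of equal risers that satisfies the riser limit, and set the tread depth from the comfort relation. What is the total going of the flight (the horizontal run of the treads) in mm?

7525 mm

4056 / 158 = 25.67, so 26 risers are needed.
Riser R = 4056 / 26 = 156 mm, within the 158 mm limit.
From 2R + T = 613: T = 613 − 312 = 301 mm.
Going = (26 − 1) × 301 = 7525 mm.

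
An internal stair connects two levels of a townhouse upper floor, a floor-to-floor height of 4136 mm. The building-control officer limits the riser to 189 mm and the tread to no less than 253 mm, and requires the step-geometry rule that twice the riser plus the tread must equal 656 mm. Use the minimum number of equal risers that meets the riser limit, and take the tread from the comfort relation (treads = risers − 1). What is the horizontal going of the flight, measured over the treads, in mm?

⌈4136/189⌉ = 22 risers.
R = 4136 ÷ 22 = 188 mm.
From 2R + T = 656: T = 656 − 376 = 280 mm.
Going = (22 − 1) × 280 = 5880 mm.

5880 mm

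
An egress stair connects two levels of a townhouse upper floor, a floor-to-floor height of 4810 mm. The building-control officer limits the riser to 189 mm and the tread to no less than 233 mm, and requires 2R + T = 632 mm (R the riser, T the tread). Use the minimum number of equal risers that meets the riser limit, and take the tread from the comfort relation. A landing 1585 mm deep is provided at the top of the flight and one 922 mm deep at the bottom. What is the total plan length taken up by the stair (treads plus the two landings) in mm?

9057 mm

4810 / 189 = 25.450 → round up to 26 risers.
R = 4810 ÷ 26 = 185 mm.
T = 632 − 2·185 = 262 mm, which satisfies the 233 mm minimum.
26 risers give 25 treads; going = 25 × 262 = 6550 mm.
Add landings: 6550 + 1585 + 922 = 9057 mm.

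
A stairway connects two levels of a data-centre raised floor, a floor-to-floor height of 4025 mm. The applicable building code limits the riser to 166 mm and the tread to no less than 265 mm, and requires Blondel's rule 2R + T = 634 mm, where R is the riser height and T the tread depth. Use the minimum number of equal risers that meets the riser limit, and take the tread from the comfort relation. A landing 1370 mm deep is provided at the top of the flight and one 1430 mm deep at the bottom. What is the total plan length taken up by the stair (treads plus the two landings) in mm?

10288 mm

⌈4025/166⌉ = 25 risers.
Each riser is 4025/25 = 161 mm (≤ 166 mm).
Tread T = 634 − 2 × 161 = 312 mm (≥ 265 mm).
Going = (25 − 1) × 312 = 7488 mm.
Add landings: 7488 + 1370 + 1430 = 10288 mm.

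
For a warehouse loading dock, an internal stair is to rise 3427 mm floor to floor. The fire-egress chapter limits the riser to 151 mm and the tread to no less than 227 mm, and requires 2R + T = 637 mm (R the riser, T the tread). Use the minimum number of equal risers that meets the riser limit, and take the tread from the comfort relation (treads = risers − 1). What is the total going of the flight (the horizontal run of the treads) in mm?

7458 mm

3427 / 151 = 22.70, so 23 risers are needed.
Riser R = 3427 / 23 = 149 mm, within the 151 mm limit.
Tread T = 637 − 2 × 149 = 339 mm (≥ 227 mm).
Going = (23 − 1) × 339 = 7458 mm.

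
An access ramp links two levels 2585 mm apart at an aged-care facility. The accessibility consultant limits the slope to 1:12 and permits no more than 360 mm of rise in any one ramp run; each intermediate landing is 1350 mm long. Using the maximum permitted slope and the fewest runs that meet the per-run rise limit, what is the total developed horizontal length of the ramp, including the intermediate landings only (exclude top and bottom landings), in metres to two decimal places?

At most 360 each: 2585/360 = 7.18, giving 8 ramp runs. That means 7 intermediate landings.
Ramp run (horizontal) at 1:12: 2585 × 12 = 31020 mm.
Intermediate landings: 7 × 1350 = 9450 mm.
Developed length = 31020 + 9450 = 40470 mm.
= 40.47 m.

40.47 m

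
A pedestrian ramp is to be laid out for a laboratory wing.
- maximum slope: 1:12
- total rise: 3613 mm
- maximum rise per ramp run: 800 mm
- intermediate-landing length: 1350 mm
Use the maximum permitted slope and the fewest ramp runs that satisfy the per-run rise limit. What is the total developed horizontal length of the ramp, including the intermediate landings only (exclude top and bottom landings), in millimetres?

At most 800 each: 3613/800 = 4.52, giving 5 ramp runs. That means 4 intermediate landings.
Ramp run (horizontal) at 1:12: 3613 × 12 = 43356 mm.
4 intermediate landings contribute 4 × 1350 = 5400 mm.
Developed length = 43356 + 5400 = 48756 mm.

48756 mm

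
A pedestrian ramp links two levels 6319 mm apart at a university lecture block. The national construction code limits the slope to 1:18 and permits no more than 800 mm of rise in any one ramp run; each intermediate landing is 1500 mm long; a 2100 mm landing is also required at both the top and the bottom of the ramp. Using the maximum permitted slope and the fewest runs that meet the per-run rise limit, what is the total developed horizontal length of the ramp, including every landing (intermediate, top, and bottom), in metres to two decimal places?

At most 800 each: 6319/800 = 7.90, giving 8 ramp runs. That means 7 intermediate landings.
Ramp run (horizontal) at 1:18: 6319 × 18 = 113742 mm.
7 intermediate landings contribute 7 × 1500 = 10500 mm.
Top and bottom landings: 2 × 2100 = 4200 mm.
Total = 113742 + 10500 + 4200 = 128442 mm.
= 128.44 m.

128.44 m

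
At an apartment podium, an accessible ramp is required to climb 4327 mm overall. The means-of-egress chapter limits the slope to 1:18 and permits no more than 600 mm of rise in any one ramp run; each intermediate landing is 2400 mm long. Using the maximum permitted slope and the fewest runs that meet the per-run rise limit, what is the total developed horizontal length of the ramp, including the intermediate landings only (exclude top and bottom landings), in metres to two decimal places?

94.69 m

At most 600 each: 4327/600 = 7.21, giving 8 ramp runs. That means 7 intermediate landings.
Horizontal run for 4327 mm of rise at 1:18 is 4327 × 18 = 77886 mm.
Intermediate landings: 7 × 2400 = 16800 mm.
Total developed length = 77886 + 16800 = 94686 mm.
= 94.69 m.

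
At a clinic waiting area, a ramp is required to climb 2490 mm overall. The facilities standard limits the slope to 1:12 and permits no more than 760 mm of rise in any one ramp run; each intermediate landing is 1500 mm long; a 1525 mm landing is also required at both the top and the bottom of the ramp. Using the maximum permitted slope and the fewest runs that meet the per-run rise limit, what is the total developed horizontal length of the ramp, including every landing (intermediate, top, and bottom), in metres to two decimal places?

37.43 m

2490 / 760 = 3.28, so 4 ramp runs are needed. That means 3 intermediate landings.
Ramp run (horizontal) at 1:12: 2490 × 12 = 29880 mm.
3 intermediate landings contribute 3 × 1500 = 4500 mm.
Top and bottom landings: 2 × 1525 = 3050 mm.
Total = 29880 + 4500 + 3050 = 37430 mm.
= 37.43 m.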